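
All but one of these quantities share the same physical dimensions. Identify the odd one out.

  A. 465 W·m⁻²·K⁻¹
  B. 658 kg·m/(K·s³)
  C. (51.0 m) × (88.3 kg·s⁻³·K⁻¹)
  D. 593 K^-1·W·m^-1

A.

Expand each in SI base units:
  A. W·m⁻²·K⁻¹ = J·s⁻¹·m⁻²·K⁻¹ = kg·s⁻³·K⁻¹
  B. kg·m·s⁻³·K⁻¹
  C. [m] · [kg·s⁻³·K⁻¹] = kg·m·s⁻³·K⁻¹
  D. W·m⁻¹·K⁻¹ = J·s⁻¹·m⁻¹·K⁻¹ = kg·m·s⁻³·K⁻¹
All reduce to kg·m·s⁻³·K⁻¹ except A., which is kg·s⁻³·K⁻¹.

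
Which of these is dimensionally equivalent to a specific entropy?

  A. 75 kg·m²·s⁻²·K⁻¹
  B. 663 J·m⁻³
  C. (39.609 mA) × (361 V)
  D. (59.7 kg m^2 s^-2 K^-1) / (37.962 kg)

D.

Reference: [specific entropy] = m²·s⁻²·K⁻¹.
Each option:
  A. kg·m²·s⁻²·K⁻¹
  B. J·m⁻³ = N·m·m⁻³ = kg·m⁻¹·s⁻²
  C. [A] · [kg·m²·s⁻³·A⁻¹] = kg·m²·s⁻³
  D. [kg·m²·s⁻²·K⁻¹] / [kg] = m²·s⁻²·K⁻¹  ← same
Only D. matches m²·s⁻²·K⁻¹.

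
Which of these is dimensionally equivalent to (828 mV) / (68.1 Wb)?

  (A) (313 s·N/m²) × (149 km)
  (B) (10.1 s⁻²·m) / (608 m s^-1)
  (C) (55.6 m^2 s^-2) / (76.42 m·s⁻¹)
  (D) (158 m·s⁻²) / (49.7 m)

(B)

Reference: [kg·m²·s⁻³·A⁻¹] / [kg·m²·s⁻²·A⁻¹] = s⁻¹.
Each option:
  (A) [kg·m⁻¹·s⁻¹] · [m] = kg·s⁻¹
  (B) [m·s⁻²] / [m·s⁻¹] = s⁻¹  ← same
  (C) [m²·s⁻²] / [m·s⁻¹] = m·s⁻¹
  (D) [m·s⁻²] / [m] = s⁻²
Only (B) matches s⁻¹.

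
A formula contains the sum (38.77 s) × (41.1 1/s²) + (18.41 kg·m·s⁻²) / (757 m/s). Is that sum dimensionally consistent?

Dimensions:
  (38.77 s) × (41.1 1/s²):  [s] · [s⁻²] = s⁻¹
  (18.41 kg·m·s⁻²) / (757 m/s):  [kg·m·s⁻²] / [m·s⁻¹] = kg·s⁻¹
s⁻¹ ≠ kg·s⁻¹, so they cannot be added.

No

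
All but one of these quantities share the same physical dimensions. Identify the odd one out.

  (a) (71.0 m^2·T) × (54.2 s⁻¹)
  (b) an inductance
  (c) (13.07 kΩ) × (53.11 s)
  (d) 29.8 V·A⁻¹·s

Expand each in SI base units:
  (a) [kg·m²·s⁻²·A⁻¹] · [s⁻¹] = kg·m²·s⁻³·A⁻¹
  (b) [inductance] = kg·m²·s⁻²·A⁻²
  (c) [kg·m²·s⁻³·A⁻²] · [s] = kg·m²·s⁻²·A⁻²
  (d) V·s·A⁻¹ = J·C⁻¹·s·A⁻¹ = kg·m²·s⁻²·A⁻²
All reduce to kg·m²·s⁻²·A⁻² except (a), which is kg·m²·s⁻³·A⁻¹.

(a)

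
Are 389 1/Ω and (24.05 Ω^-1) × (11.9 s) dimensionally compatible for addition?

No

Work out the base dimensions of each:
  389 1/Ω:  Ω⁻¹ = (V·A⁻¹)⁻¹ = kg⁻¹·m⁻²·s³·A²
  (24.05 Ω^-1) × (11.9 s):  [kg⁻¹·m⁻²·s³·A²] · [s] = kg⁻¹·m⁻²·s⁴·A²
kg⁻¹·m⁻²·s³·A² ≠ kg⁻¹·m⁻²·s⁴·A², so they cannot be added.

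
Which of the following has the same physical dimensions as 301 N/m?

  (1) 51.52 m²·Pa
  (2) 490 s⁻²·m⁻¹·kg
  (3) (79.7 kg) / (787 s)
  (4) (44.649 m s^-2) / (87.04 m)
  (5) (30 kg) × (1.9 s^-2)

Reference: N·m⁻¹ = kg·m·s⁻²·m⁻¹ = kg·s⁻².
Each option:
  (1) Pa·m² = N·m⁻²·m² = kg·m·s⁻²
  (2) kg·m⁻¹·s⁻²
  (3) [kg] / [s] = kg·s⁻¹
  (4) [m·s⁻²] / [m] = s⁻²
  (5) [kg] · [s⁻²] = kg·s⁻²  ← same
Only (5) matches kg·s⁻².

(5)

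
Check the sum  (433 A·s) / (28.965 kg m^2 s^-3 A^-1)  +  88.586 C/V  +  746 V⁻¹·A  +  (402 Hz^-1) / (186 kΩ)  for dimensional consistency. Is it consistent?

No

Dimensions:
  (433 A·s) / (28.965 kg m^2 s^-3 A^-1):  [s·A] / [kg·m²·s⁻³·A⁻¹] = kg⁻¹·m⁻²·s⁴·A²
  88.586 C/V:  C·V⁻¹ = s·A·(J·C⁻¹)⁻¹ = kg⁻¹·m⁻²·s⁴·A²
  746 V⁻¹·A:  A·V⁻¹ = A·(J·C⁻¹)⁻¹ = kg⁻¹·m⁻²·s³·A²
  (402 Hz^-1) / (186 kΩ):  [s] / [kg·m²·s⁻³·A⁻²] = kg⁻¹·m⁻²·s⁴·A²
The terms do not share a single dimension (kg⁻¹·m⁻²·s³·A² vs kg⁻¹·m⁻²·s⁴·A²).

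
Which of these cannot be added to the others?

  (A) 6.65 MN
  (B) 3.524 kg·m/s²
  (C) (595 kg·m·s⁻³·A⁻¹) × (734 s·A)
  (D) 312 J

(D)

Dimensions:
  (A) N = kg·m·s⁻²
  (B) kg·m·s⁻²
  (C) [kg·m·s⁻³·A⁻¹] · [s·A] = kg·m·s⁻²
  (D) J = N·m = kg·m²·s⁻²
All reduce to kg·m·s⁻² except (D), which is kg·m²·s⁻².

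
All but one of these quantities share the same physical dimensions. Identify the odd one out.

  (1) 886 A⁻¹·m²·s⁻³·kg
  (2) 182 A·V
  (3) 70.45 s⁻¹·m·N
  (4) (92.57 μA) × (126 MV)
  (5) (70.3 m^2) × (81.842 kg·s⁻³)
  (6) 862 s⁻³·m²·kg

Expand each in SI base units:
  (1) kg·m²·s⁻³·A⁻¹
  (2) V·A = J·C⁻¹·A = kg·m²·s⁻³
  (3) N·m·s⁻¹ = kg·m·s⁻²·m·s⁻¹ = kg·m²·s⁻³
  (4) [A] · [kg·m²·s⁻³·A⁻¹] = kg·m²·s⁻³
  (5) [m²] · [kg·s⁻³] = kg·m²·s⁻³
  (6) kg·m²·s⁻³
All reduce to kg·m²·s⁻³ except (1), which is kg·m²·s⁻³·A⁻¹.

(1)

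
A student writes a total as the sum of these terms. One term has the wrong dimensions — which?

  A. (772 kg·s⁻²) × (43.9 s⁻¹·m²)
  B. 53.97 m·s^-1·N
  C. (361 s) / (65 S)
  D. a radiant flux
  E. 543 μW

Work out the base dimensions of each:
  A. [kg·s⁻²] · [m²·s⁻¹] = kg·m²·s⁻³
  B. N·m·s⁻¹ = kg·m·s⁻²·m·s⁻¹ = kg·m²·s⁻³
  C. [s] / [kg⁻¹·m⁻²·s³·A²] = kg·m²·s⁻²·A⁻²
  D. [radiant flux] = kg·m²·s⁻³
  E. W = J·s⁻¹ = kg·m²·s⁻³
All reduce to kg·m²·s⁻³ except C., which is kg·m²·s⁻²·A⁻².

C.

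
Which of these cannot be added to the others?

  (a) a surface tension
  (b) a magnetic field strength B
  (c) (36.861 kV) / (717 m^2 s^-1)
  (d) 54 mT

In SI base units:
  (a) [surface tension] = kg·s⁻²
  (b) [magnetic field strength B] = kg·s⁻²·A⁻¹
  (c) [kg·m²·s⁻³·A⁻¹] / [m²·s⁻¹] = kg·s⁻²·A⁻¹
  (d) T = Wb·m⁻² = kg·s⁻²·A⁻¹
All reduce to kg·s⁻²·A⁻¹ except (a), which is kg·s⁻².

(a)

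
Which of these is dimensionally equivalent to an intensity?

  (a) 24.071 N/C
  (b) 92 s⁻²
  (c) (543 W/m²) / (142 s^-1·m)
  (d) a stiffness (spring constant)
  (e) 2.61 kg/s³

(e)

Reference: [intensity] = kg·s⁻³.
Each option:
  (a) N·C⁻¹ = kg·m·s⁻²·(s·A)⁻¹ = kg·m·s⁻³·A⁻¹
  (b) s⁻²
  (c) [kg·s⁻³] / [m·s⁻¹] = kg·m⁻¹·s⁻²
  (d) [stiffness (spring constant)] = kg·s⁻²
  (e) kg·s⁻³  ← same
Only (e) matches kg·s⁻³.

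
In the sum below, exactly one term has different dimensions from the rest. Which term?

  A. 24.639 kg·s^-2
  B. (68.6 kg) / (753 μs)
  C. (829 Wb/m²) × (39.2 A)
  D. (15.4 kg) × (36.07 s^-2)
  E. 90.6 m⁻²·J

B.

Work out the base dimensions of each:
  A. kg·s⁻²
  B. [kg] / [s] = kg·s⁻¹
  C. [kg·s⁻²·A⁻¹] · [A] = kg·s⁻²
  D. [kg] · [s⁻²] = kg·s⁻²
  E. J·m⁻² = N·m·m⁻² = kg·s⁻²
All reduce to kg·s⁻² except B., which is kg·s⁻¹.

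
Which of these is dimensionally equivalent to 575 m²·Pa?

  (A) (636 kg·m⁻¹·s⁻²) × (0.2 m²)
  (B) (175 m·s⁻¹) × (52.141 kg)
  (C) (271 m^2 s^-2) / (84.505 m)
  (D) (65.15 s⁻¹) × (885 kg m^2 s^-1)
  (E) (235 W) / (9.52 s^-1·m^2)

Reference: Pa·m² = N·m⁻²·m² = kg·m·s⁻².
Each option:
  (A) [kg·m⁻¹·s⁻²] · [m²] = kg·m·s⁻²  ← same
  (B) [m·s⁻¹] · [kg] = kg·m·s⁻¹
  (C) [m²·s⁻²] / [m] = m·s⁻²
  (D) [s⁻¹] · [kg·m²·s⁻¹] = kg·m²·s⁻²
  (E) [kg·m²·s⁻³] / [m²·s⁻¹] = kg·s⁻²
Only (A) matches kg·m·s⁻².

(A)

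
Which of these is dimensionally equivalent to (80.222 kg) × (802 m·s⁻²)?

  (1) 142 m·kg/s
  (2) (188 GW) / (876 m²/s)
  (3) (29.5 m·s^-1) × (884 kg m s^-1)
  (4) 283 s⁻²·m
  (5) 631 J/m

(5)

Reference: [kg] · [m·s⁻²] = kg·m·s⁻².
Each option:
  (1) kg·m·s⁻¹
  (2) [kg·m²·s⁻³] / [m²·s⁻¹] = kg·s⁻²
  (3) [m·s⁻¹] · [kg·m·s⁻¹] = kg·m²·s⁻²
  (4) m·s⁻²
  (5) J·m⁻¹ = N·m·m⁻¹ = kg·m·s⁻²  ← same
Only (5) matches kg·m·s⁻².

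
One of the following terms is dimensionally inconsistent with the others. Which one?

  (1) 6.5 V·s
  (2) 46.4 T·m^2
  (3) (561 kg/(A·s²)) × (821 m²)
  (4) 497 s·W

(4)

In SI base units:
  (1) V·s = J·C⁻¹·s = kg·m²·s⁻²·A⁻¹
  (2) T·m² = Wb·m⁻²·m² = kg·m²·s⁻²·A⁻¹
  (3) [kg·s⁻²·A⁻¹] · [m²] = kg·m²·s⁻²·A⁻¹
  (4) W·s = J·s⁻¹·s = kg·m²·s⁻²
All reduce to kg·m²·s⁻²·A⁻¹ except (4), which is kg·m²·s⁻².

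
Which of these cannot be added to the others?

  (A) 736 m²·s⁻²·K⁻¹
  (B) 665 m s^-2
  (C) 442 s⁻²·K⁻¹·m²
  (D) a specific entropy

(B)

Dimensions:
  (A) m²·s⁻²·K⁻¹
  (B) m·s⁻²
  (C) m²·s⁻²·K⁻¹
  (D) [specific entropy] = m²·s⁻²·K⁻¹
All reduce to m²·s⁻²·K⁻¹ except (B), which is m·s⁻².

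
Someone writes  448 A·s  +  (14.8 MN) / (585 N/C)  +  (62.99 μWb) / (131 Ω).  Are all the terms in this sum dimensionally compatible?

Expand each in SI base units:
  448 A·s:  A·s = s·A
  (14.8 MN) / (585 N/C):  [kg·m·s⁻²] / [kg·m·s⁻³·A⁻¹] = s·A
  (62.99 μWb) / (131 Ω):  [kg·m²·s⁻²·A⁻¹] / [kg·m²·s⁻³·A⁻²] = s·A
Every term reduces to s·A.

Yes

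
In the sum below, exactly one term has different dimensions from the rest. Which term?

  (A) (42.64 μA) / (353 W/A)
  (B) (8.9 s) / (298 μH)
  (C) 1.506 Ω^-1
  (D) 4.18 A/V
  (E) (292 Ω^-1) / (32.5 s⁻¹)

Dimensions:
  (A) [A] / [kg·m²·s⁻³·A⁻¹] = kg⁻¹·m⁻²·s³·A²
  (B) [s] / [kg·m²·s⁻²·A⁻²] = kg⁻¹·m⁻²·s³·A²
  (C) Ω⁻¹ = (V·A⁻¹)⁻¹ = kg⁻¹·m⁻²·s³·A²
  (D) A·V⁻¹ = A·(J·C⁻¹)⁻¹ = kg⁻¹·m⁻²·s³·A²
  (E) [kg⁻¹·m⁻²·s³·A²] / [s⁻¹] = kg⁻¹·m⁻²·s⁴·A²
All reduce to kg⁻¹·m⁻²·s³·A² except (E), which is kg⁻¹·m⁻²·s⁴·A².

(E)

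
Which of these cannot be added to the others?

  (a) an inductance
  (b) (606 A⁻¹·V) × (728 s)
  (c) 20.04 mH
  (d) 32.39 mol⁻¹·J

(d)

Reduce each to base SI dimensions:
  (a) [inductance] = kg·m²·s⁻²·A⁻²
  (b) [kg·m²·s⁻³·A⁻²] · [s] = kg·m²·s⁻²·A⁻²
  (c) H = V·s·A⁻¹ = kg·m²·s⁻²·A⁻²
  (d) J·mol⁻¹ = N·m·mol⁻¹ = kg·m²·s⁻²·mol⁻¹
All reduce to kg·m²·s⁻²·A⁻² except (d), which is kg·m²·s⁻²·mol⁻¹.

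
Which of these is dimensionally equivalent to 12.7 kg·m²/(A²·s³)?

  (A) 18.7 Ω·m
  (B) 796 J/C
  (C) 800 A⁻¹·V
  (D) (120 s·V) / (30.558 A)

Reference: kg·m²·s⁻³·A⁻².
Each option:
  (A) Ω·m = V·A⁻¹·m = kg·m³·s⁻³·A⁻²
  (B) J·C⁻¹ = N·m·(s·A)⁻¹ = kg·m²·s⁻³·A⁻¹
  (C) V·A⁻¹ = J·C⁻¹·A⁻¹ = kg·m²·s⁻³·A⁻²  ← same
  (D) [kg·m²·s⁻²·A⁻¹] / [A] = kg·m²·s⁻²·A⁻²
Only (C) matches kg·m²·s⁻³·A⁻².

(C)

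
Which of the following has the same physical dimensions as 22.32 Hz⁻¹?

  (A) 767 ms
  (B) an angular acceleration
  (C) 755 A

Reference: Hz⁻¹ = (s⁻¹)⁻¹ = s.
Each option:
  (A) s  ← same
  (B) [angular acceleration] = s⁻²
  (C) A
Only (A) matches s.

(A)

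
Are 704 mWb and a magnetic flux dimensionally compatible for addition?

Yes

Reduce each to base SI dimensions:
  704 mWb:  Wb = V·s = kg·m²·s⁻²·A⁻¹
  a magnetic flux:  [magnetic flux] = kg·m²·s⁻²·A⁻¹
Both are kg·m²·s⁻²·A⁻¹, so they have the same dimensions and can be added.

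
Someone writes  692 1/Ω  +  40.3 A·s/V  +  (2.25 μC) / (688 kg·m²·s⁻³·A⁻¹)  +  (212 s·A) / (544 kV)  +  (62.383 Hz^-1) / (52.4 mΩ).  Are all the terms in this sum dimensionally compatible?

In SI base units:
  692 1/Ω:  Ω⁻¹ = (V·A⁻¹)⁻¹ = kg⁻¹·m⁻²·s³·A²
  40.3 A·s/V:  A·s·V⁻¹ = A·s·(J·C⁻¹)⁻¹ = kg⁻¹·m⁻²·s⁴·A²
  (2.25 μC) / (688 kg·m²·s⁻³·A⁻¹):  [s·A] / [kg·m²·s⁻³·A⁻¹] = kg⁻¹·m⁻²·s⁴·A²
  (212 s·A) / (544 kV):  [s·A] / [kg·m²·s⁻³·A⁻¹] = kg⁻¹·m⁻²·s⁴·A²
  (62.383 Hz^-1) / (52.4 mΩ):  [s] / [kg·m²·s⁻³·A⁻²] = kg⁻¹·m⁻²·s⁴·A²
The terms do not share a single dimension (kg⁻¹·m⁻²·s³·A² vs kg⁻¹·m⁻²·s⁴·A²).

No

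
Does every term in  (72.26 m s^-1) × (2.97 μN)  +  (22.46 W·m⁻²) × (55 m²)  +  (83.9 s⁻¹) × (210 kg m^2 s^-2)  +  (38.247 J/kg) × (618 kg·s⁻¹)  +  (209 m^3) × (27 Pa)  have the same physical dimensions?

In SI base units:
  (72.26 m s^-1) × (2.97 μN):  [m·s⁻¹] · [kg·m·s⁻²] = kg·m²·s⁻³
  (22.46 W·m⁻²) × (55 m²):  [kg·s⁻³] · [m²] = kg·m²·s⁻³
  (83.9 s⁻¹) × (210 kg m^2 s^-2):  [s⁻¹] · [kg·m²·s⁻²] = kg·m²·s⁻³
  (38.247 J/kg) × (618 kg·s⁻¹):  [m²·s⁻²] · [kg·s⁻¹] = kg·m²·s⁻³
  (209 m^3) × (27 Pa):  [m³] · [kg·m⁻¹·s⁻²] = kg·m²·s⁻²
The terms do not share a single dimension (kg·m²·s⁻² vs kg·m²·s⁻³).

No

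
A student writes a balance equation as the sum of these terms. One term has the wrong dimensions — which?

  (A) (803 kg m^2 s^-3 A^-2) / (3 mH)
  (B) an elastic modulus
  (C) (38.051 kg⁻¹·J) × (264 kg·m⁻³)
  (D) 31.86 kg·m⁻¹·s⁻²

Expand each in SI base units:
  (A) [kg·m²·s⁻³·A⁻²] / [kg·m²·s⁻²·A⁻²] = s⁻¹
  (B) [elastic modulus] = kg·m⁻¹·s⁻²
  (C) [m²·s⁻²] · [kg·m⁻³] = kg·m⁻¹·s⁻²
  (D) kg·m⁻¹·s⁻²
All reduce to kg·m⁻¹·s⁻² except (A), which is s⁻¹.

(A)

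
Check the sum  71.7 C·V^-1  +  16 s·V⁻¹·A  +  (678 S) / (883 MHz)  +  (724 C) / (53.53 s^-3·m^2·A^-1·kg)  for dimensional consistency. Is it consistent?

Yes

Reduce each to base SI dimensions:
  71.7 C·V^-1:  C·V⁻¹ = s·A·(J·C⁻¹)⁻¹ = kg⁻¹·m⁻²·s⁴·A²
  16 s·V⁻¹·A:  A·s·V⁻¹ = A·s·(J·C⁻¹)⁻¹ = kg⁻¹·m⁻²·s⁴·A²
  (678 S) / (883 MHz):  [kg⁻¹·m⁻²·s³·A²] / [s⁻¹] = kg⁻¹·m⁻²·s⁴·A²
  (724 C) / (53.53 s^-3·m^2·A^-1·kg):  [s·A] / [kg·m²·s⁻³·A⁻¹] = kg⁻¹·m⁻²·s⁴·A²
Every term reduces to kg⁻¹·m⁻²·s⁴·A².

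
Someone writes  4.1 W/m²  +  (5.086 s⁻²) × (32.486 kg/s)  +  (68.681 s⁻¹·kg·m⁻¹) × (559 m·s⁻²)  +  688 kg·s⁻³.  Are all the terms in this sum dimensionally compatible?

Expand each in SI base units:
  4.1 W/m²:  W·m⁻² = J·s⁻¹·m⁻² = kg·s⁻³
  (5.086 s⁻²) × (32.486 kg/s):  [s⁻²] · [kg·s⁻¹] = kg·s⁻³
  (68.681 s⁻¹·kg·m⁻¹) × (559 m·s⁻²):  [kg·m⁻¹·s⁻¹] · [m·s⁻²] = kg·s⁻³
  688 kg·s⁻³:  kg·s⁻³
Every term reduces to kg·s⁻³.

Yes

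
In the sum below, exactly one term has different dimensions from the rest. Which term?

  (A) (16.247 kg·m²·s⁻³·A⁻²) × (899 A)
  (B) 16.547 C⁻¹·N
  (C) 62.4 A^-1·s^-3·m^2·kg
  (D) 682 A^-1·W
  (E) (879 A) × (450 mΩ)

(B)

Expand each in SI base units:
  (A) [kg·m²·s⁻³·A⁻²] · [A] = kg·m²·s⁻³·A⁻¹
  (B) N·C⁻¹ = kg·m·s⁻²·(s·A)⁻¹ = kg·m·s⁻³·A⁻¹
  (C) kg·m²·s⁻³·A⁻¹
  (D) W·A⁻¹ = J·s⁻¹·A⁻¹ = kg·m²·s⁻³·A⁻¹
  (E) [A] · [kg·m²·s⁻³·A⁻²] = kg·m²·s⁻³·A⁻¹
All reduce to kg·m²·s⁻³·A⁻¹ except (B), which is kg·m·s⁻³·A⁻¹.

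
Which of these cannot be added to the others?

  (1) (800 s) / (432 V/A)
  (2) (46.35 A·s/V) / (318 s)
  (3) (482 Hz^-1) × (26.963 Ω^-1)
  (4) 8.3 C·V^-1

(2)

In SI base units:
  (1) [s] / [kg·m²·s⁻³·A⁻²] = kg⁻¹·m⁻²·s⁴·A²
  (2) [kg⁻¹·m⁻²·s⁴·A²] / [s] = kg⁻¹·m⁻²·s³·A²
  (3) [s] · [kg⁻¹·m⁻²·s³·A²] = kg⁻¹·m⁻²·s⁴·A²
  (4) C·V⁻¹ = s·A·(J·C⁻¹)⁻¹ = kg⁻¹·m⁻²·s⁴·A²
All reduce to kg⁻¹·m⁻²·s⁴·A² except (2), which is kg⁻¹·m⁻²·s³·A².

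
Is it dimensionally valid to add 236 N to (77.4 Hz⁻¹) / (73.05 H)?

Work out the base dimensions of each:
  236 N:  N = kg·m·s⁻²
  (77.4 Hz⁻¹) / (73.05 H):  [s] / [kg·m²·s⁻²·A⁻²] = kg⁻¹·m⁻²·s³·A²
kg·m·s⁻² ≠ kg⁻¹·m⁻²·s³·A², so they cannot be added.

No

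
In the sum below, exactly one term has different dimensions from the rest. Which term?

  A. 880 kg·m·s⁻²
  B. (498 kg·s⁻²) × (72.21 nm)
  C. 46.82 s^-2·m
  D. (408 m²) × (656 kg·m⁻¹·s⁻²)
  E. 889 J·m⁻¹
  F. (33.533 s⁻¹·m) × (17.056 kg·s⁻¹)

Dimensions:
  A. kg·m·s⁻²
  B. [kg·s⁻²] · [m] = kg·m·s⁻²
  C. m·s⁻²
  D. [m²] · [kg·m⁻¹·s⁻²] = kg·m·s⁻²
  E. J·m⁻¹ = N·m·m⁻¹ = kg·m·s⁻²
  F. [m·s⁻¹] · [kg·s⁻¹] = kg·m·s⁻²
All reduce to kg·m·s⁻² except C., which is m·s⁻².

C.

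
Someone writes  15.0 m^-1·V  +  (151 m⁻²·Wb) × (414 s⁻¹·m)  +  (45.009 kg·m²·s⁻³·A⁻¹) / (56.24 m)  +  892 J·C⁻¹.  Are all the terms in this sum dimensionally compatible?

Expand each in SI base units:
  15.0 m^-1·V:  V·m⁻¹ = J·C⁻¹·m⁻¹ = kg·m·s⁻³·A⁻¹
  (151 m⁻²·Wb) × (414 s⁻¹·m):  [kg·s⁻²·A⁻¹] · [m·s⁻¹] = kg·m·s⁻³·A⁻¹
  (45.009 kg·m²·s⁻³·A⁻¹) / (56.24 m):  [kg·m²·s⁻³·A⁻¹] / [m] = kg·m·s⁻³·A⁻¹
  892 J·C⁻¹:  J·C⁻¹ = N·m·(s·A)⁻¹ = kg·m²·s⁻³·A⁻¹
The terms do not share a single dimension (kg·m²·s⁻³·A⁻¹ vs kg·m·s⁻³·A⁻¹).

No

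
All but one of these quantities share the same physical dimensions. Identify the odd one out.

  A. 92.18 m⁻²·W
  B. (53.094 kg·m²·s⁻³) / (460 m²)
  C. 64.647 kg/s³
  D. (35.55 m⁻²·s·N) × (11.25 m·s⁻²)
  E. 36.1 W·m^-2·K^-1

E.

Dimensions:
  A. W·m⁻² = J·s⁻¹·m⁻² = kg·s⁻³
  B. [kg·m²·s⁻³] / [m²] = kg·s⁻³
  C. kg·s⁻³
  D. [kg·m⁻¹·s⁻¹] · [m·s⁻²] = kg·s⁻³
  E. W·m⁻²·K⁻¹ = J·s⁻¹·m⁻²·K⁻¹ = kg·s⁻³·K⁻¹
All reduce to kg·s⁻³ except E., which is kg·s⁻³·K⁻¹.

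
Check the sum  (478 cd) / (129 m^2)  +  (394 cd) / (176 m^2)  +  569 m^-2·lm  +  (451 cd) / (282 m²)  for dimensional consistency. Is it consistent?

Expand each in SI base units:
  (478 cd) / (129 m^2):  [cd] / [m²] = m⁻²·cd
  (394 cd) / (176 m^2):  [cd] / [m²] = m⁻²·cd
  569 m^-2·lm:  lm·m⁻² = cd·m⁻² = m⁻²·cd
  (451 cd) / (282 m²):  [cd] / [m²] = m⁻²·cd
Every term reduces to m⁻²·cd.

Yes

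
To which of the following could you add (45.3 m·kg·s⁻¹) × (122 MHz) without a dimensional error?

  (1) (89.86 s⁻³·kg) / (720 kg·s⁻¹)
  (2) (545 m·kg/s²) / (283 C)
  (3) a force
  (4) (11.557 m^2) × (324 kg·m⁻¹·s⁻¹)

Reference: [kg·m·s⁻¹] · [s⁻¹] = kg·m·s⁻².
Each option:
  (1) [kg·s⁻³] / [kg·s⁻¹] = s⁻²
  (2) [kg·m·s⁻²] / [s·A] = kg·m·s⁻³·A⁻¹
  (3) [force] = kg·m·s⁻²  ← same
  (4) [m²] · [kg·m⁻¹·s⁻¹] = kg·m·s⁻¹
Only (3) matches kg·m·s⁻².

(3)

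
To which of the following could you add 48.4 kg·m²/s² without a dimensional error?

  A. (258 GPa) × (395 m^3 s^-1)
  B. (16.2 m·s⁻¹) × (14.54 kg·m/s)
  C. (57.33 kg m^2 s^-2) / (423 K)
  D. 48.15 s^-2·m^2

B.

Reference: kg·m²·s⁻².
Each option:
  A. [kg·m⁻¹·s⁻²] · [m³·s⁻¹] = kg·m²·s⁻³
  B. [m·s⁻¹] · [kg·m·s⁻¹] = kg·m²·s⁻²  ← same
  C. [kg·m²·s⁻²] / [K] = kg·m²·s⁻²·K⁻¹
  D. m²·s⁻²
Only B. matches kg·m²·s⁻².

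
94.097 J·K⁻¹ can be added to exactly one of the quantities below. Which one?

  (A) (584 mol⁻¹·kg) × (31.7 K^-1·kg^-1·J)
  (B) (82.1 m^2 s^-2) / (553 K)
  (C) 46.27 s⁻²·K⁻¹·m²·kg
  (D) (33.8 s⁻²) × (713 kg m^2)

(C)

Reference: J·K⁻¹ = N·m·K⁻¹ = kg·m²·s⁻²·K⁻¹.
Each option:
  (A) [kg·mol⁻¹] · [m²·s⁻²·K⁻¹] = kg·m²·s⁻²·K⁻¹·mol⁻¹
  (B) [m²·s⁻²] / [K] = m²·s⁻²·K⁻¹
  (C) kg·m²·s⁻²·K⁻¹  ← same
  (D) [s⁻²] · [kg·m²] = kg·m²·s⁻²
Only (C) matches kg·m²·s⁻²·K⁻¹.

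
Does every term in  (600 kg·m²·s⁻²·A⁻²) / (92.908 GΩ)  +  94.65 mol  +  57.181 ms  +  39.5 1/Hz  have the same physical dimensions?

No

Expand each in SI base units:
  (600 kg·m²·s⁻²·A⁻²) / (92.908 GΩ):  [kg·m²·s⁻²·A⁻²] / [kg·m²·s⁻³·A⁻²] = s
  94.65 mol:  mol
  57.181 ms:  s
  39.5 1/Hz:  Hz⁻¹ = (s⁻¹)⁻¹ = s
The terms do not share a single dimension (mol vs s).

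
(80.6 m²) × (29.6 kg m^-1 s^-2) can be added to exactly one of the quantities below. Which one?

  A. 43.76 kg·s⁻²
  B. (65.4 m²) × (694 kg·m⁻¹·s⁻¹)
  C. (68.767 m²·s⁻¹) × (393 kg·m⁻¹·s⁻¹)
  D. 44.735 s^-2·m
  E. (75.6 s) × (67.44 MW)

C.

Reference: [m²] · [kg·m⁻¹·s⁻²] = kg·m·s⁻².
Each option:
  A. kg·s⁻²
  B. [m²] · [kg·m⁻¹·s⁻¹] = kg·m·s⁻¹
  C. [m²·s⁻¹] · [kg·m⁻¹·s⁻¹] = kg·m·s⁻²  ← same
  D. m·s⁻²
  E. [s] · [kg·m²·s⁻³] = kg·m²·s⁻²
Only C. matches kg·m·s⁻².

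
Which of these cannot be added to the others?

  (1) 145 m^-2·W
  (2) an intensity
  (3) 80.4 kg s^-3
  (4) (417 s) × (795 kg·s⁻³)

(4)

In SI base units:
  (1) W·m⁻² = J·s⁻¹·m⁻² = kg·s⁻³
  (2) [intensity] = kg·s⁻³
  (3) kg·s⁻³
  (4) [s] · [kg·s⁻³] = kg·s⁻²
All reduce to kg·s⁻³ except (4), which is kg·s⁻².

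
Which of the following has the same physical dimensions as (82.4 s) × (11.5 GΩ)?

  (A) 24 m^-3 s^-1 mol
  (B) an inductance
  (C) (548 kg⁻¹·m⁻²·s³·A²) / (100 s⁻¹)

(B)

Reference: [s] · [kg·m²·s⁻³·A⁻²] = kg·m²·s⁻²·A⁻².
Each option:
  (A) m⁻³·s⁻¹·mol
  (B) [inductance] = kg·m²·s⁻²·A⁻²  ← same
  (C) [kg⁻¹·m⁻²·s³·A²] / [s⁻¹] = kg⁻¹·m⁻²·s⁴·A²
Only (B) matches kg·m²·s⁻²·A⁻².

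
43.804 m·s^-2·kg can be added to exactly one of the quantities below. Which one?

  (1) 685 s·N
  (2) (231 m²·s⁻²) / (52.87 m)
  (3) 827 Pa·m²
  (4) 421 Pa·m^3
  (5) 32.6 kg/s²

(3)

Reference: kg·m·s⁻².
Each option:
  (1) N·s = kg·m·s⁻²·s = kg·m·s⁻¹
  (2) [m²·s⁻²] / [m] = m·s⁻²
  (3) Pa·m² = N·m⁻²·m² = kg·m·s⁻²  ← same
  (4) Pa·m³ = N·m⁻²·m³ = kg·m²·s⁻²
  (5) kg·s⁻²
Only (3) matches kg·m·s⁻².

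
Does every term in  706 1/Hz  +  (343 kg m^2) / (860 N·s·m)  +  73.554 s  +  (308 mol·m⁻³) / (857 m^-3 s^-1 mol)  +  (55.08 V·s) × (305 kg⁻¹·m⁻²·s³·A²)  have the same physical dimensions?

No

Reduce each to base SI dimensions:
  706 1/Hz:  Hz⁻¹ = (s⁻¹)⁻¹ = s
  (343 kg m^2) / (860 N·s·m):  [kg·m²] / [kg·m²·s⁻¹] = s
  73.554 s:  s
  (308 mol·m⁻³) / (857 m^-3 s^-1 mol):  [m⁻³·mol] / [m⁻³·s⁻¹·mol] = s
  (55.08 V·s) × (305 kg⁻¹·m⁻²·s³·A²):  [kg·m²·s⁻²·A⁻¹] · [kg⁻¹·m⁻²·s³·A²] = s·A
The terms do not share a single dimension (s vs s·A).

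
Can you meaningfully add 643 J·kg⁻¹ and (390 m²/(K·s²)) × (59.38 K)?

Yes

In SI base units:
  643 J·kg⁻¹:  J·kg⁻¹ = N·m·kg⁻¹ = m²·s⁻²
  (390 m²/(K·s²)) × (59.38 K):  [m²·s⁻²·K⁻¹] · [K] = m²·s⁻²
Both are m²·s⁻², so they have the same dimensions and can be added.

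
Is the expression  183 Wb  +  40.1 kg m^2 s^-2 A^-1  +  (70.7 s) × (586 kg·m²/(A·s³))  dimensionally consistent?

Yes

Dimensions:
  183 Wb:  Wb = V·s = kg·m²·s⁻²·A⁻¹
  40.1 kg m^2 s^-2 A^-1:  kg·m²·s⁻²·A⁻¹
  (70.7 s) × (586 kg·m²/(A·s³)):  [s] · [kg·m²·s⁻³·A⁻¹] = kg·m²·s⁻²·A⁻¹
Every term reduces to kg·m²·s⁻²·A⁻¹.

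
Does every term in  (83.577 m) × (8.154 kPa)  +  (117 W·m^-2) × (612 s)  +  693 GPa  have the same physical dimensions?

No

Reduce each to base SI dimensions:
  (83.577 m) × (8.154 kPa):  [m] · [kg·m⁻¹·s⁻²] = kg·s⁻²
  (117 W·m^-2) × (612 s):  [kg·s⁻³] · [s] = kg·s⁻²
  693 GPa:  Pa = N·m⁻² = kg·m⁻¹·s⁻²
The terms do not share a single dimension (kg·m⁻¹·s⁻² vs kg·s⁻²).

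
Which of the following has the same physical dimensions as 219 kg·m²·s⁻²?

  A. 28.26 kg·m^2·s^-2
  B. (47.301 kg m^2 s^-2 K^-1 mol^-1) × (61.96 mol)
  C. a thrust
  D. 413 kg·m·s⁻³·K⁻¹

A.

Reference: kg·m²·s⁻².
Each option:
  A. kg·m²·s⁻²  ← same
  B. [kg·m²·s⁻²·K⁻¹·mol⁻¹] · [mol] = kg·m²·s⁻²·K⁻¹
  C. [thrust] = kg·m·s⁻²
  D. kg·m·s⁻³·K⁻¹
Only A. matches kg·m²·s⁻².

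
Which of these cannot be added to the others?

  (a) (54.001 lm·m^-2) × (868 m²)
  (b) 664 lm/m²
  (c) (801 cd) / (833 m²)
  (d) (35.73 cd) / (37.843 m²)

(a)

Work out the base dimensions of each:
  (a) [m⁻²·cd] · [m²] = cd
  (b) lm·m⁻² = cd·m⁻² = m⁻²·cd
  (c) [cd] / [m²] = m⁻²·cd
  (d) [cd] / [m²] = m⁻²·cd
All reduce to m⁻²·cd except (a), which is cd.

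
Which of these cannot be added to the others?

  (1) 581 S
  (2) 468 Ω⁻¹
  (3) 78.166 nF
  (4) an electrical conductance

Work out the base dimensions of each:
  (1) S = Ω⁻¹ = kg⁻¹·m⁻²·s³·A²
  (2) Ω⁻¹ = (V·A⁻¹)⁻¹ = kg⁻¹·m⁻²·s³·A²
  (3) F = C·V⁻¹ = kg⁻¹·m⁻²·s⁴·A²
  (4) [electrical conductance] = kg⁻¹·m⁻²·s³·A²
All reduce to kg⁻¹·m⁻²·s³·A² except (3), which is kg⁻¹·m⁻²·s⁴·A².

(3)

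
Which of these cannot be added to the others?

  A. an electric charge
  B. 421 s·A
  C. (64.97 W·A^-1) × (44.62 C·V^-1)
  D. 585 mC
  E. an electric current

E.

Dimensions:
  A. [electric charge] = s·A
  B. A·s = s·A
  C. [kg·m²·s⁻³·A⁻¹] · [kg⁻¹·m⁻²·s⁴·A²] = s·A
  D. C = s·A
  E. [electric current] = A
All reduce to s·A except E., which is A.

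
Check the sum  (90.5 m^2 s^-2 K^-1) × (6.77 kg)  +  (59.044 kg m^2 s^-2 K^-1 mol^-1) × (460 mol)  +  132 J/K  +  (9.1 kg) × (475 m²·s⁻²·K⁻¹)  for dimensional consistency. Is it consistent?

Reduce each to base SI dimensions:
  (90.5 m^2 s^-2 K^-1) × (6.77 kg):  [m²·s⁻²·K⁻¹] · [kg] = kg·m²·s⁻²·K⁻¹
  (59.044 kg m^2 s^-2 K^-1 mol^-1) × (460 mol):  [kg·m²·s⁻²·K⁻¹·mol⁻¹] · [mol] = kg·m²·s⁻²·K⁻¹
  132 J/K:  J·K⁻¹ = N·m·K⁻¹ = kg·m²·s⁻²·K⁻¹
  (9.1 kg) × (475 m²·s⁻²·K⁻¹):  [kg] · [m²·s⁻²·K⁻¹] = kg·m²·s⁻²·K⁻¹
Every term reduces to kg·m²·s⁻²·K⁻¹.

Yes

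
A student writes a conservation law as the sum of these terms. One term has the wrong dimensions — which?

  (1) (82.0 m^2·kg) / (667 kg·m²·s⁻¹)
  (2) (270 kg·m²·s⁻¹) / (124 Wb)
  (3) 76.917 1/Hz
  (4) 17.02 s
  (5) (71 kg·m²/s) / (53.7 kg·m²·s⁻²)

In SI base units:
  (1) [kg·m²] / [kg·m²·s⁻¹] = s
  (2) [kg·m²·s⁻¹] / [kg·m²·s⁻²·A⁻¹] = s·A
  (3) Hz⁻¹ = (s⁻¹)⁻¹ = s
  (4) s
  (5) [kg·m²·s⁻¹] / [kg·m²·s⁻²] = s
All reduce to s except (2), which is s·A.

(2)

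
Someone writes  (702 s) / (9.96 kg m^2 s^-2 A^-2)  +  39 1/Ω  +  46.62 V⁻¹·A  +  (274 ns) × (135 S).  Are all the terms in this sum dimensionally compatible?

In SI base units:
  (702 s) / (9.96 kg m^2 s^-2 A^-2):  [s] / [kg·m²·s⁻²·A⁻²] = kg⁻¹·m⁻²·s³·A²
  39 1/Ω:  Ω⁻¹ = (V·A⁻¹)⁻¹ = kg⁻¹·m⁻²·s³·A²
  46.62 V⁻¹·A:  A·V⁻¹ = A·(J·C⁻¹)⁻¹ = kg⁻¹·m⁻²·s³·A²
  (274 ns) × (135 S):  [s] · [kg⁻¹·m⁻²·s³·A²] = kg⁻¹·m⁻²·s⁴·A²
The terms do not share a single dimension (kg⁻¹·m⁻²·s³·A² vs kg⁻¹·m⁻²·s⁴·A²).

No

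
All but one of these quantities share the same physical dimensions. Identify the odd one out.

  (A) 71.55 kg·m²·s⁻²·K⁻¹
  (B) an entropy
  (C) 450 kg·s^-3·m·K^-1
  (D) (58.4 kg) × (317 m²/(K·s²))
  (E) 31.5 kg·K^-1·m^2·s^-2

Dimensions:
  (A) kg·m²·s⁻²·K⁻¹
  (B) [entropy] = kg·m²·s⁻²·K⁻¹
  (C) kg·m·s⁻³·K⁻¹
  (D) [kg] · [m²·s⁻²·K⁻¹] = kg·m²·s⁻²·K⁻¹
  (E) kg·m²·s⁻²·K⁻¹
All reduce to kg·m²·s⁻²·K⁻¹ except (C), which is kg·m·s⁻³·K⁻¹.

(C)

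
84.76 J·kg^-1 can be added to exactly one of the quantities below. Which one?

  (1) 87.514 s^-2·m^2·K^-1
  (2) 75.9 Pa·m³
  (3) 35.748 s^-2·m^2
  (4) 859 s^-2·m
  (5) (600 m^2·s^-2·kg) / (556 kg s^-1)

(3)

Reference: J·kg⁻¹ = N·m·kg⁻¹ = m²·s⁻².
Each option:
  (1) m²·s⁻²·K⁻¹
  (2) Pa·m³ = N·m⁻²·m³ = kg·m²·s⁻²
  (3) m²·s⁻²  ← same
  (4) m·s⁻²
  (5) [kg·m²·s⁻²] / [kg·s⁻¹] = m²·s⁻¹
Only (3) matches m²·s⁻².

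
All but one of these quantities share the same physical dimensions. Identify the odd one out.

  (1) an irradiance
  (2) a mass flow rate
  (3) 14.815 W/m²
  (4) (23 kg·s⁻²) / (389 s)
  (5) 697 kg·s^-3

(2)

Dimensions:
  (1) [irradiance] = kg·s⁻³
  (2) [mass flow rate] = kg·s⁻¹
  (3) W·m⁻² = J·s⁻¹·m⁻² = kg·s⁻³
  (4) [kg·s⁻²] / [s] = kg·s⁻³
  (5) kg·s⁻³
All reduce to kg·s⁻³ except (2), which is kg·s⁻¹.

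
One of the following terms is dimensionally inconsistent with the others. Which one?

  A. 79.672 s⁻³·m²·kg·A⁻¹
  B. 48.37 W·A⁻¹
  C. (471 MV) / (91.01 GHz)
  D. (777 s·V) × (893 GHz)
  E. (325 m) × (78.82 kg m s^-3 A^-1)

C.

Reduce each to base SI dimensions:
  A. kg·m²·s⁻³·A⁻¹
  B. W·A⁻¹ = J·s⁻¹·A⁻¹ = kg·m²·s⁻³·A⁻¹
  C. [kg·m²·s⁻³·A⁻¹] / [s⁻¹] = kg·m²·s⁻²·A⁻¹
  D. [kg·m²·s⁻²·A⁻¹] · [s⁻¹] = kg·m²·s⁻³·A⁻¹
  E. [m] · [kg·m·s⁻³·A⁻¹] = kg·m²·s⁻³·A⁻¹
All reduce to kg·m²·s⁻³·A⁻¹ except C., which is kg·m²·s⁻²·A⁻¹.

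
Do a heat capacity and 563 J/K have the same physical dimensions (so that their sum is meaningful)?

In SI base units:
  a heat capacity:  [heat capacity] = kg·m²·s⁻²·K⁻¹
  563 J/K:  J·K⁻¹ = N·m·K⁻¹ = kg·m²·s⁻²·K⁻¹
Both are kg·m²·s⁻²·K⁻¹, so they have the same dimensions and can be added.

Yes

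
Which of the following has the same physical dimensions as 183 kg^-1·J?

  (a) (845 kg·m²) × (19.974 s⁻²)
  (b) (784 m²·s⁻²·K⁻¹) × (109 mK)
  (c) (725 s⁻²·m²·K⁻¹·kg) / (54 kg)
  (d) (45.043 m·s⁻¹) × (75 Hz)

Reference: J·kg⁻¹ = N·m·kg⁻¹ = m²·s⁻².
Each option:
  (a) [kg·m²] · [s⁻²] = kg·m²·s⁻²
  (b) [m²·s⁻²·K⁻¹] · [K] = m²·s⁻²  ← same
  (c) [kg·m²·s⁻²·K⁻¹] / [kg] = m²·s⁻²·K⁻¹
  (d) [m·s⁻¹] · [s⁻¹] = m·s⁻²
Only (b) matches m²·s⁻².

(b)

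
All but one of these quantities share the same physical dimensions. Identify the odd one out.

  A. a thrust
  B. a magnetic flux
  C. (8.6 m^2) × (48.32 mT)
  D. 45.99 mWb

Expand each in SI base units:
  A. [thrust] = kg·m·s⁻²
  B. [magnetic flux] = kg·m²·s⁻²·A⁻¹
  C. [m²] · [kg·s⁻²·A⁻¹] = kg·m²·s⁻²·A⁻¹
  D. Wb = V·s = kg·m²·s⁻²·A⁻¹
All reduce to kg·m²·s⁻²·A⁻¹ except A., which is kg·m·s⁻².

A.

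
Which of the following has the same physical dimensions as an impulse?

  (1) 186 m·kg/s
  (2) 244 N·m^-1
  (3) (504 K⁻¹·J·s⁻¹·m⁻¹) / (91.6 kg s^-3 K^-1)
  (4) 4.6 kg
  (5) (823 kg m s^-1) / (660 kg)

Reference: [impulse] = kg·m·s⁻¹.
Each option:
  (1) kg·m·s⁻¹  ← same
  (2) N·m⁻¹ = kg·m·s⁻²·m⁻¹ = kg·s⁻²
  (3) [kg·m·s⁻³·K⁻¹] / [kg·s⁻³·K⁻¹] = m
  (4) kg
  (5) [kg·m·s⁻¹] / [kg] = m·s⁻¹
Only (1) matches kg·m·s⁻¹.

(1)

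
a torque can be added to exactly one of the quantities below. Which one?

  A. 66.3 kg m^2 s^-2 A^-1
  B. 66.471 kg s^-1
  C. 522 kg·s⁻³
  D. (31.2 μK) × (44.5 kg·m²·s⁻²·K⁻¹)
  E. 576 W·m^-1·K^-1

D.

Reference: [torque] = kg·m²·s⁻².
Each option:
  A. kg·m²·s⁻²·A⁻¹
  B. kg·s⁻¹
  C. kg·s⁻³
  D. [K] · [kg·m²·s⁻²·K⁻¹] = kg·m²·s⁻²  ← same
  E. W·m⁻¹·K⁻¹ = J·s⁻¹·m⁻¹·K⁻¹ = kg·m·s⁻³·K⁻¹
Only D. matches kg·m²·s⁻².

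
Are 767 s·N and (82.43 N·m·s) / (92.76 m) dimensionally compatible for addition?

Yes

Reduce each to base SI dimensions:
  767 s·N:  N·s = kg·m·s⁻²·s = kg·m·s⁻¹
  (82.43 N·m·s) / (92.76 m):  [kg·m²·s⁻¹] / [m] = kg·m·s⁻¹
Both are kg·m·s⁻¹, so they have the same dimensions and can be added.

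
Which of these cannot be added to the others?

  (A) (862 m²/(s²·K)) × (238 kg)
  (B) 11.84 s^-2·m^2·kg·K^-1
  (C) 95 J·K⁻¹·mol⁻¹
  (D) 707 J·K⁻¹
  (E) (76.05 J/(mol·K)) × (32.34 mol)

(C)

Expand each in SI base units:
  (A) [m²·s⁻²·K⁻¹] · [kg] = kg·m²·s⁻²·K⁻¹
  (B) kg·m²·s⁻²·K⁻¹
  (C) J·mol⁻¹·K⁻¹ = N·m·mol⁻¹·K⁻¹ = kg·m²·s⁻²·K⁻¹·mol⁻¹
  (D) J·K⁻¹ = N·m·K⁻¹ = kg·m²·s⁻²·K⁻¹
  (E) [kg·m²·s⁻²·K⁻¹·mol⁻¹] · [mol] = kg·m²·s⁻²·K⁻¹
All reduce to kg·m²·s⁻²·K⁻¹ except (C), which is kg·m²·s⁻²·K⁻¹·mol⁻¹.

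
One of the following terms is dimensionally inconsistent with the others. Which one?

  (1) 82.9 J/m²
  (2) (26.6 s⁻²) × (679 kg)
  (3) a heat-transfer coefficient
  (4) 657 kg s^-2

Work out the base dimensions of each:
  (1) J·m⁻² = N·m·m⁻² = kg·s⁻²
  (2) [s⁻²] · [kg] = kg·s⁻²
  (3) [heat-transfer coefficient] = kg·s⁻³·K⁻¹
  (4) kg·s⁻²
All reduce to kg·s⁻² except (3), which is kg·s⁻³·K⁻¹.

(3)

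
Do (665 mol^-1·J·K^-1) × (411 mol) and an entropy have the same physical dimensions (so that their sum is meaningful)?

Reduce each to base SI dimensions:
  (665 mol^-1·J·K^-1) × (411 mol):  [kg·m²·s⁻²·K⁻¹·mol⁻¹] · [mol] = kg·m²·s⁻²·K⁻¹
  an entropy:  [entropy] = kg·m²·s⁻²·K⁻¹
Both are kg·m²·s⁻²·K⁻¹, so they have the same dimensions and can be added.

Yes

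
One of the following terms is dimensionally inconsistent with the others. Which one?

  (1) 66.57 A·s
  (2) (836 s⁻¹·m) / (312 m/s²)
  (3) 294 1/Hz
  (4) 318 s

(1)

Reduce each to base SI dimensions:
  (1) A·s = s·A
  (2) [m·s⁻¹] / [m·s⁻²] = s
  (3) Hz⁻¹ = (s⁻¹)⁻¹ = s
  (4) s
All reduce to s except (1), which is s·A.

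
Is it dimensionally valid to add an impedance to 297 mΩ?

In SI base units:
  an impedance:  [impedance] = kg·m²·s⁻³·A⁻²
  297 mΩ:  Ω = V·A⁻¹ = kg·m²·s⁻³·A⁻²
Both are kg·m²·s⁻³·A⁻², so they have the same dimensions and can be added.

Yes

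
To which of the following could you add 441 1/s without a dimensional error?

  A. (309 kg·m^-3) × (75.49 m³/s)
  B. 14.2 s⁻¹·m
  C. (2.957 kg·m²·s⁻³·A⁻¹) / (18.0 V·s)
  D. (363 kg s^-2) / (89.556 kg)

C.

Reference: s⁻¹.
Each option:
  A. [kg·m⁻³] · [m³·s⁻¹] = kg·s⁻¹
  B. m·s⁻¹
  C. [kg·m²·s⁻³·A⁻¹] / [kg·m²·s⁻²·A⁻¹] = s⁻¹  ← same
  D. [kg·s⁻²] / [kg] = s⁻²
Only C. matches s⁻¹.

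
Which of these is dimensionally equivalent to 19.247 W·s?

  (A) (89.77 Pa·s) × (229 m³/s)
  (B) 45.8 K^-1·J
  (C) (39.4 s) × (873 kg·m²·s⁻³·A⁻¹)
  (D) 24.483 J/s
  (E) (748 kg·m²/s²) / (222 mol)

Reference: W·s = J·s⁻¹·s = kg·m²·s⁻².
Each option:
  (A) [kg·m⁻¹·s⁻¹] · [m³·s⁻¹] = kg·m²·s⁻²  ← same
  (B) J·K⁻¹ = N·m·K⁻¹ = kg·m²·s⁻²·K⁻¹
  (C) [s] · [kg·m²·s⁻³·A⁻¹] = kg·m²·s⁻²·A⁻¹
  (D) J·s⁻¹ = N·m·s⁻¹ = kg·m²·s⁻³
  (E) [kg·m²·s⁻²] / [mol] = kg·m²·s⁻²·mol⁻¹
Only (A) matches kg·m²·s⁻².

(A)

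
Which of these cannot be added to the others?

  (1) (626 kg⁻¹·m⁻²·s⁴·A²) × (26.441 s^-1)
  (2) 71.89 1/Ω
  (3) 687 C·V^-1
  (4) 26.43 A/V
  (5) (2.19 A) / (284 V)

Expand each in SI base units:
  (1) [kg⁻¹·m⁻²·s⁴·A²] · [s⁻¹] = kg⁻¹·m⁻²·s³·A²
  (2) Ω⁻¹ = (V·A⁻¹)⁻¹ = kg⁻¹·m⁻²·s³·A²
  (3) C·V⁻¹ = s·A·(J·C⁻¹)⁻¹ = kg⁻¹·m⁻²·s⁴·A²
  (4) A·V⁻¹ = A·(J·C⁻¹)⁻¹ = kg⁻¹·m⁻²·s³·A²
  (5) [A] / [kg·m²·s⁻³·A⁻¹] = kg⁻¹·m⁻²·s³·A²
All reduce to kg⁻¹·m⁻²·s³·A² except (3), which is kg⁻¹·m⁻²·s⁴·A².

(3)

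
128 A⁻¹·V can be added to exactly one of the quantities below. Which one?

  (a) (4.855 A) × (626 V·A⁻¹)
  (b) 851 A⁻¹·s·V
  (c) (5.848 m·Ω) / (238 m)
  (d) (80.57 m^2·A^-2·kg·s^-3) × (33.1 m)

Reference: V·A⁻¹ = J·C⁻¹·A⁻¹ = kg·m²·s⁻³·A⁻².
Each option:
  (a) [A] · [kg·m²·s⁻³·A⁻²] = kg·m²·s⁻³·A⁻¹
  (b) V·s·A⁻¹ = J·C⁻¹·s·A⁻¹ = kg·m²·s⁻²·A⁻²
  (c) [kg·m³·s⁻³·A⁻²] / [m] = kg·m²·s⁻³·A⁻²  ← same
  (d) [kg·m²·s⁻³·A⁻²] · [m] = kg·m³·s⁻³·A⁻²
Only (c) matches kg·m²·s⁻³·A⁻².

(c)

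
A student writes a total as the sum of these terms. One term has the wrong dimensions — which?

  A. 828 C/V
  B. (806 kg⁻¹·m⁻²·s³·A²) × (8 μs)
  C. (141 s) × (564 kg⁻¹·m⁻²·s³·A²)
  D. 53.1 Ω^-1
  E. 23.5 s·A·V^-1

D.

Expand each in SI base units:
  A. C·V⁻¹ = s·A·(J·C⁻¹)⁻¹ = kg⁻¹·m⁻²·s⁴·A²
  B. [kg⁻¹·m⁻²·s³·A²] · [s] = kg⁻¹·m⁻²·s⁴·A²
  C. [s] · [kg⁻¹·m⁻²·s³·A²] = kg⁻¹·m⁻²·s⁴·A²
  D. Ω⁻¹ = (V·A⁻¹)⁻¹ = kg⁻¹·m⁻²·s³·A²
  E. A·s·V⁻¹ = A·s·(J·C⁻¹)⁻¹ = kg⁻¹·m⁻²·s⁴·A²
All reduce to kg⁻¹·m⁻²·s⁴·A² except D., which is kg⁻¹·m⁻²·s³·A².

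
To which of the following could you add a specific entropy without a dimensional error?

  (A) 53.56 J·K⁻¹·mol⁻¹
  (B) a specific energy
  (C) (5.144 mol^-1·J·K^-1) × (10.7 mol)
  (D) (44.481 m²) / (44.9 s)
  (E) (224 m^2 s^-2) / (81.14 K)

Reference: [specific entropy] = m²·s⁻²·K⁻¹.
Each option:
  (A) J·mol⁻¹·K⁻¹ = N·m·mol⁻¹·K⁻¹ = kg·m²·s⁻²·K⁻¹·mol⁻¹
  (B) [specific energy] = m²·s⁻²
  (C) [kg·m²·s⁻²·K⁻¹·mol⁻¹] · [mol] = kg·m²·s⁻²·K⁻¹
  (D) [m²] / [s] = m²·s⁻¹
  (E) [m²·s⁻²] / [K] = m²·s⁻²·K⁻¹  ← same
Only (E) matches m²·s⁻²·K⁻¹.

(E)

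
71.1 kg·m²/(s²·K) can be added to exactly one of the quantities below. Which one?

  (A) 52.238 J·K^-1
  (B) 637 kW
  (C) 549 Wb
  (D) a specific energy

Reference: kg·m²·s⁻²·K⁻¹.
Each option:
  (A) J·K⁻¹ = N·m·K⁻¹ = kg·m²·s⁻²·K⁻¹  ← same
  (B) W = J·s⁻¹ = kg·m²·s⁻³
  (C) Wb = V·s = kg·m²·s⁻²·A⁻¹
  (D) [specific energy] = m²·s⁻²
Only (A) matches kg·m²·s⁻²·K⁻¹.

(A)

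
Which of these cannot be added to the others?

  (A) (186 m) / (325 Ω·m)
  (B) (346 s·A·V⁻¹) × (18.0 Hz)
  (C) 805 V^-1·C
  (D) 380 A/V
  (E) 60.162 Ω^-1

(C)

Expand each in SI base units:
  (A) [m] / [kg·m³·s⁻³·A⁻²] = kg⁻¹·m⁻²·s³·A²
  (B) [kg⁻¹·m⁻²·s⁴·A²] · [s⁻¹] = kg⁻¹·m⁻²·s³·A²
  (C) C·V⁻¹ = s·A·(J·C⁻¹)⁻¹ = kg⁻¹·m⁻²·s⁴·A²
  (D) A·V⁻¹ = A·(J·C⁻¹)⁻¹ = kg⁻¹·m⁻²·s³·A²
  (E) Ω⁻¹ = (V·A⁻¹)⁻¹ = kg⁻¹·m⁻²·s³·A²
All reduce to kg⁻¹·m⁻²·s³·A² except (C), which is kg⁻¹·m⁻²·s⁴·A².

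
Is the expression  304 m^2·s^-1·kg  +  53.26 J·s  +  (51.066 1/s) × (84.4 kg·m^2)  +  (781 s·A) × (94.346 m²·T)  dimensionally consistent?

Yes

Work out the base dimensions of each:
  304 m^2·s^-1·kg:  kg·m²·s⁻¹
  53.26 J·s:  J·s = N·m·s = kg·m²·s⁻¹
  (51.066 1/s) × (84.4 kg·m^2):  [s⁻¹] · [kg·m²] = kg·m²·s⁻¹
  (781 s·A) × (94.346 m²·T):  [s·A] · [kg·m²·s⁻²·A⁻¹] = kg·m²·s⁻¹
Every term reduces to kg·m²·s⁻¹.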